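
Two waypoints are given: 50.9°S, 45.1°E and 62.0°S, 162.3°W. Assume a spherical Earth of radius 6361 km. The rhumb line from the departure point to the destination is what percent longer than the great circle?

Great circle: σ = 1.1348 rad → d_gc = Rσ = 7218.3 km
Rhumb: Δφ = -0.1937, Δλ = +2.6634, Δψ = -0.3536, q = Δφ/Δψ = 0.5478 → d_rh = R√(Δφ²+q²Δλ²) = 9362.7 km
Excess = (9362.7 − 7218.3) / 7218.3 = 2144.4 / 7218.3 = 29.71% ≈ 29.7%

29.7%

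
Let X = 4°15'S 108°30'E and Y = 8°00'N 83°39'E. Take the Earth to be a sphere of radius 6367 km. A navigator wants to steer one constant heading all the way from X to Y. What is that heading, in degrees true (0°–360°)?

Δψ = ln[tan(π/4+φ₂/2)/tan(π/4+φ₁/2)] = +0.2143
Δλ = -0.4337 rad (taken the short way round)
course = atan2(Δλ, Δψ) = 296.30°

296.3°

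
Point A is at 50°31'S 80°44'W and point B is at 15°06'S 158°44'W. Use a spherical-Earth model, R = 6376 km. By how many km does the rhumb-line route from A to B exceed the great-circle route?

221 km

Great circle: cos σ = sin φ₁ sin φ₂ + cos φ₁ cos φ₂ cos Δλ,  σ = 1.2359 rad → d_gc = 7879.9 km
Rhumb line: Δψ = +0.7581, q = Δφ/Δψ = 0.8153, d_rh = R√(Δφ²+q²Δλ²) = 8100.6 km
Excess = 8100.6 − 7879.9 = 220.7 ≈ 221 km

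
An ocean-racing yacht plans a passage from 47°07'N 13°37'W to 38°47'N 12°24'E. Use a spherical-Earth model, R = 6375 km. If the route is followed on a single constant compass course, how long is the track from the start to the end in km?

Rhumb course C = atan2(Δλ, Δψ) with Δψ = ln[tan(π/4+φ₂/2)/tan(π/4+φ₁/2)] = -0.1992, Δλ = +0.4541 → C = 113.69°
d = R·|Δφ| / |cos C| = 6375·0.14544 / 0.40172 = 2308 km

2308 km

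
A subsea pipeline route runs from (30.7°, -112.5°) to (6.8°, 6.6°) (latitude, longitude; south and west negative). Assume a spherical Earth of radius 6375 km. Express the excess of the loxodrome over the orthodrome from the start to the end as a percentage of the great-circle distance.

Great circle: σ = 1.9335 rad → d_gc = Rσ = 12325.9 km
Rhumb: Δφ = -0.4171, Δλ = +2.0787, Δψ = -0.4445, q = Δφ/Δψ = 0.9384 → d_rh = R√(Δφ²+q²Δλ²) = 12716.9 km
Excess = (12716.9 − 12325.9) / 12325.9 = 391.0 / 12325.9 = 3.17% ≈ 3.2%

3.2%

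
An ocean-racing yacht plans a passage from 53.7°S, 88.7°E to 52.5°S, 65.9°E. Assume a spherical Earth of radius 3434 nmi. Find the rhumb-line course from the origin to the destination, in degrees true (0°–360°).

Δψ = ln[tan(π/4+φ₂/2)/tan(π/4+φ₁/2)] = +0.0349
Δλ = -0.3979 rad (taken the short way round)
course = atan2(Δλ, Δψ) = 275.01°

275.0°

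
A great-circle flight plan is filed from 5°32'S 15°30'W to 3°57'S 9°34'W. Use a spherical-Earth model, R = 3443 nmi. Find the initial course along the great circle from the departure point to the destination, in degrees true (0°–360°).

θ = atan2( sin Δλ·cos φ₂ ,  cos φ₁ sin φ₂ − sin φ₁ cos φ₂ cos Δλ )
  = atan2(+0.1031, +0.0271) = 75.27°

75.3°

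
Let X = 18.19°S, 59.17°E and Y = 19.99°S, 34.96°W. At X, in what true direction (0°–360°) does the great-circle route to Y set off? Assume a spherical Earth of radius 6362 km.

249.7°

θ = atan2( sin Δλ·cos φ₂ ,  cos φ₁ sin φ₂ − sin φ₁ cos φ₂ cos Δλ )
  = atan2(-0.9373, -0.3459) = 249.74°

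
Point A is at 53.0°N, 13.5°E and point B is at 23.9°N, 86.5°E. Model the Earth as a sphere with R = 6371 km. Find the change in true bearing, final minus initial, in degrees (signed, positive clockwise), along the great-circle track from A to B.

At departure: θ₁ = atan2(sin Δλ cos φ₂, cos φ₁ sin φ₂ − sin φ₁ cos φ₂ cos Δλ) = 88.01°
At arrival: θ₂ = atan2(sin Δλ cos φ₁, −cos φ₂ sin φ₁ + sin φ₂ cos φ₁ cos Δλ) = 138.86°
Δθ = θ₂ − θ₁ = +50.9°

+50.9°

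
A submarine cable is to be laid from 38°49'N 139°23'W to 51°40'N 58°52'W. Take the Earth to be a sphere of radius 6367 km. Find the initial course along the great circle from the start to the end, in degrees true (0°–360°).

48.2°

N = sin Δλ·cos φ₂ = +0.6118;  D = cos φ₁ sin φ₂ − sin φ₁ cos φ₂ cos Δλ = +0.5471
initial course = atan2(N, D) = 48.19°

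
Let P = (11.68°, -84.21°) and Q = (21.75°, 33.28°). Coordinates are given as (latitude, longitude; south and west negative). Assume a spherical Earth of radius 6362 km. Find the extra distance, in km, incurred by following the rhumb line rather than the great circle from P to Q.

Great circle: cos σ = sin φ₁ sin φ₂ + cos φ₁ cos φ₂ cos Δλ,  σ = 1.9229 rad → d_gc = 12233.2 km
Rhumb line: Δψ = +0.1838, q = Δφ/Δψ = 0.9563, d_rh = R√(Δφ²+q²Δλ²) = 12525.6 km
Excess = 12525.6 − 12233.2 = 292.4 ≈ 292 km

292 km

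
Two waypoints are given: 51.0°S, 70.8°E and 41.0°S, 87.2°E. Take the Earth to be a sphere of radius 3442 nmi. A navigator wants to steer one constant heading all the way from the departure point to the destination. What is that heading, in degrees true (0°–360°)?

Meridional parts: M(φ₁)=-1.0381, M(φ₂)=-0.7859 → ΔM = +0.2523;  Δλ = +0.2862 rad
tan C = Δλ / ΔM = +1.1347 → C = 48.61°

48.6°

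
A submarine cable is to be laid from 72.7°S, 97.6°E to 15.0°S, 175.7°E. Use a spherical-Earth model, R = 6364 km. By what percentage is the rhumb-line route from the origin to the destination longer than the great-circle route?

Great circle: σ = 1.2594 rad → d_gc = Rσ = 8015.1 km
Rhumb: Δφ = +1.0071, Δλ = +1.3631, Δψ = +1.6182, q = Δφ/Δψ = 0.6223 → d_rh = R√(Δφ²+q²Δλ²) = 8379.7 km
Excess = (8379.7 − 8015.1) / 8015.1 = 364.6 / 8015.1 = 4.549% ≈ 4.5%

4.5%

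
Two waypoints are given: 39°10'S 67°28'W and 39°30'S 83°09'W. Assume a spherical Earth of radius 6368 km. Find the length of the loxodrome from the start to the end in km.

Δψ = ln[tan(π/4+φ₂/2)/tan(π/4+φ₁/2)] = -0.0075;  Δφ = -0.0058 rad,  Δλ = -0.2737 rad
q = Δφ/Δψ = 0.7735
d = R·√(Δφ² + q²Δλ²) = 6368·0.21180 = 1349 km

1349 km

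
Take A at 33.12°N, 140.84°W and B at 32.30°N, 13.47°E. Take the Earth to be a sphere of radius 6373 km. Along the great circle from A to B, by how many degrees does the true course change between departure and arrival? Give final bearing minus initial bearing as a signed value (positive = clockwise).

At departure: θ₁ = atan2(sin Δλ cos φ₂, cos φ₁ sin φ₂ − sin φ₁ cos φ₂ cos Δλ) = 22.99°
At arrival: θ₂ = atan2(sin Δλ cos φ₁, −cos φ₂ sin φ₁ + sin φ₂ cos φ₁ cos Δλ) = 157.23°
Δθ = θ₂ − θ₁ = +134.2°

+134.2°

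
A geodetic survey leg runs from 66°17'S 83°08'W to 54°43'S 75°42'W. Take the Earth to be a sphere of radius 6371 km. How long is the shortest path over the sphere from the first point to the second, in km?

1347 km

cos σ = sin φ₁ sin φ₂ + cos φ₁ cos φ₂ cos Δλ
      = sin(-66.28°)sin(-54.72°) + cos(-66.28°)cos(-54.72°)cos(7.43°) = 0.9777
σ = 12.112° → d = Rσ = 6371·0.21139 = 1347 km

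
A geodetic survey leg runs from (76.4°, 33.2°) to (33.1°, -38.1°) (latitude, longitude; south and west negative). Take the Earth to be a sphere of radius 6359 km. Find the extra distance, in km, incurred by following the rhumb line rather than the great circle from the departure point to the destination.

276 km

Great circle: cos σ = sin φ₁ sin φ₂ + cos φ₁ cos φ₂ cos Δλ,  σ = 0.9348 rad → d_gc = 5944.7 km
Rhumb line: Δψ = -1.5138, q = Δφ/Δψ = 0.4992, d_rh = R√(Δφ²+q²Δλ²) = 6221.0 km
Excess = 6221.0 − 5944.7 = 276.3 ≈ 276 km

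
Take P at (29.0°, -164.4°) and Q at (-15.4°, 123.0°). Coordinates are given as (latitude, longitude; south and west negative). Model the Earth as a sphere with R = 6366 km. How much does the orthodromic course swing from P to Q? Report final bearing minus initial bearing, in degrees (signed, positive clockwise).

-10.7°

At departure: θ₁ = atan2(sin Δλ cos φ₂, cos φ₁ sin φ₂ − sin φ₁ cos φ₂ cos Δλ) = 247.98°
At arrival: θ₂ = atan2(sin Δλ cos φ₁, −cos φ₂ sin φ₁ + sin φ₂ cos φ₁ cos Δλ) = 237.25°
Δθ = θ₂ − θ₁ = -10.7°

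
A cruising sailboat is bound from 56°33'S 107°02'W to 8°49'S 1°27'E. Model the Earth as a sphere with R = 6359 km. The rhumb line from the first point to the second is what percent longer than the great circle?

Great circle: σ = 1.6156 rad → d_gc = Rσ = 10273.7 km
Rhumb: Δφ = +0.8331, Δλ = +1.8934, Δψ = +1.0478, q = Δφ/Δψ = 0.7951 → d_rh = R√(Δφ²+q²Δλ²) = 10940.8 km
Excess = (10940.8 − 10273.7) / 10273.7 = 667.1 / 10273.7 = 6.49% ≈ 6.5%

6.5%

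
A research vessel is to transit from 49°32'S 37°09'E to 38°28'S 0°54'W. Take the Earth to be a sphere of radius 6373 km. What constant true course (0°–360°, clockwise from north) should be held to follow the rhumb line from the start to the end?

292.1°

Δψ = ln[tan(π/4+φ₂/2)/tan(π/4+φ₁/2)] = +0.2697
Δλ = -0.6641 rad (taken the short way round)
course = atan2(Δλ, Δψ) = 292.10°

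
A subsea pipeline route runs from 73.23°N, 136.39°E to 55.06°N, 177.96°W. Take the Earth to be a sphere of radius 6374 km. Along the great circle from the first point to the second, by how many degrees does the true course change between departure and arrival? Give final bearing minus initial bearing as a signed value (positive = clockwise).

+42.0°

Initial bearing θ₁ = atan2(sin Δλ cos φ₂, cos φ₁ sin φ₂ − sin φ₁ cos φ₂ cos Δλ) = 109.72°
Final bearing θ₂ = (initial bearing from the destination back to the start) + 180° = 151.69°
Δθ = θ₂ − θ₁ = +42.0°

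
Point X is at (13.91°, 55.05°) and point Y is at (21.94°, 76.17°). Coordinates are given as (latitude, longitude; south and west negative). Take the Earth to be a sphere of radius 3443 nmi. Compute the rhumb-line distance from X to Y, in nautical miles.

Rhumb course C = atan2(Δλ, Δψ) with Δψ = ln[tan(π/4+φ₂/2)/tan(π/4+φ₁/2)] = +0.1474, Δλ = +0.3686 → C = 68.20°
d = R·|Δφ| / |cos C| = 3443·0.14015 / 0.37139 = 1299 nmi

1299 nmi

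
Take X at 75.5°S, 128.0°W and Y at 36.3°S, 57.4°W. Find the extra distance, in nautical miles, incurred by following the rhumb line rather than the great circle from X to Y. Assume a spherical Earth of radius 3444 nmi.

141 nmi

Great circle: cos σ = sin φ₁ sin φ₂ + cos φ₁ cos φ₂ cos Δλ,  σ = 0.8761 rad → d_gc = 3017.2 nmi
Rhumb line: Δψ = +1.3811, q = Δφ/Δψ = 0.4954, d_rh = R√(Δφ²+q²Δλ²) = 3157.8 nmi
Excess = 3157.8 − 3017.2 = 140.6 ≈ 141 nmi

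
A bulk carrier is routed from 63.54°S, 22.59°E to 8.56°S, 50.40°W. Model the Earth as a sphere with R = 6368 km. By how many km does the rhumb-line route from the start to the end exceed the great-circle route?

249 km

Great circle: cos σ = sin φ₁ sin φ₂ + cos φ₁ cos φ₂ cos Δλ,  σ = 1.3055 rad → d_gc = 8313.7 km
Rhumb line: Δψ = +1.2978, q = Δφ/Δψ = 0.7394, d_rh = R√(Δφ²+q²Δλ²) = 8562.6 km
Excess = 8562.6 − 8313.7 = 248.9 ≈ 249 km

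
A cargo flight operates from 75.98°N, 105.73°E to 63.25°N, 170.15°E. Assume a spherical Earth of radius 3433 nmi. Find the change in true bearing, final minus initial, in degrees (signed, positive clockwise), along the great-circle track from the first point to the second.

At departure: θ₁ = atan2(sin Δλ cos φ₂, cos φ₁ sin φ₂ − sin φ₁ cos φ₂ cos Δλ) = 86.09°
At arrival: θ₂ = atan2(sin Δλ cos φ₁, −cos φ₂ sin φ₁ + sin φ₂ cos φ₁ cos Δλ) = 147.52°
Δθ = θ₂ − θ₁ = +61.4°

+61.4°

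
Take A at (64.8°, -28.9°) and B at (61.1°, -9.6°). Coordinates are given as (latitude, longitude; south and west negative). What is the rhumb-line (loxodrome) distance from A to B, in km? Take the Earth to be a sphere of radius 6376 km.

1059 km

Δψ = ln[tan(π/4+φ₂/2)/tan(π/4+φ₁/2)] = -0.1422;  Δφ = -0.0646 rad,  Δλ = +0.3368 rad
q = Δφ/Δψ = 0.4541
d = R·√(Δφ² + q²Δλ²) = 6376·0.16603 = 1059 km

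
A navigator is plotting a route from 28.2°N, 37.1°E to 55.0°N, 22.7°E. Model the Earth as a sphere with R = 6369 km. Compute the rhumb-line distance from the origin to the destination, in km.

Rhumb course C = atan2(Δλ, Δψ) with Δψ = ln[tan(π/4+φ₂/2)/tan(π/4+φ₁/2)] = +0.6409, Δλ = -0.2513 → C = 338.59°
d = R·|Δφ| / |cos C| = 6369·0.46775 / 0.93097 = 3200 km

3200 km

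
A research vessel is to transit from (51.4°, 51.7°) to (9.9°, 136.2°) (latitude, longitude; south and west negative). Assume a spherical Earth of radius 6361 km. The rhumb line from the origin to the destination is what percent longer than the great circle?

3.1%

Great circle: σ = 1.3763 rad → d_gc = Rσ = 8754.6 km
Rhumb: Δφ = -0.7243, Δλ = +1.4748, Δψ = -0.8756, q = Δφ/Δψ = 0.8272 → d_rh = R√(Δφ²+q²Δλ²) = 9024.9 km
Excess = (9024.9 − 8754.6) / 8754.6 = 270.3 / 8754.6 = 3.09% ≈ 3.1%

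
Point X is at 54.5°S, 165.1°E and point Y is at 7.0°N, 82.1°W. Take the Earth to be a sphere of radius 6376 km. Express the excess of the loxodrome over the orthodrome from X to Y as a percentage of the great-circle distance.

Great circle: σ = 1.8992 rad → d_gc = Rσ = 12109.6 km
Rhumb: Δφ = +1.0734, Δλ = +1.9687, Δψ = +1.2616, q = Δφ/Δψ = 0.8508 → d_rh = R√(Δφ²+q²Δλ²) = 12684.6 km
Excess = (12684.6 − 12109.6) / 12109.6 = 575.0 / 12109.6 = 4.748% ≈ 4.7%

4.7%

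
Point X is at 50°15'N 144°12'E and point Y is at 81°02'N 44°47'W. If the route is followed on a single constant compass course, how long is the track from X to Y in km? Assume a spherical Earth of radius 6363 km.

Δψ = ln[tan(π/4+φ₂/2)/tan(π/4+φ₁/2)] = +1.5283;  Δφ = +0.5373 rad,  Δλ = +2.9848 rad
q = Δφ/Δψ = 0.3515
d = R·√(Δφ² + q²Δλ²) = 6363·1.17884 = 7501 km

7501 km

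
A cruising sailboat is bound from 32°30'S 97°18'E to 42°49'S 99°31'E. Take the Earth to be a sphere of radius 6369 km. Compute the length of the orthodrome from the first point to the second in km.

cos σ = sin φ₁ sin φ₂ + cos φ₁ cos φ₂ cos Δλ
      = sin(-32.50°)sin(-42.82°) + cos(-32.50°)cos(-42.82°)cos(2.22°) = 0.9834
σ = 10.464° → d = Rσ = 6369·0.18263 = 1163 km

1163 km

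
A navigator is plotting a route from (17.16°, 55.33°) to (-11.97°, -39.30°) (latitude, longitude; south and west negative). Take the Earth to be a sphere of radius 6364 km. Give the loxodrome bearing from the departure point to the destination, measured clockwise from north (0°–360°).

Meridional parts: M(φ₁)=+0.3041, M(φ₂)=-0.2105 → ΔM = -0.5145;  Δλ = -1.6516 rad
tan C = Δλ / ΔM = +3.2099 → C = 252.70°

252.7°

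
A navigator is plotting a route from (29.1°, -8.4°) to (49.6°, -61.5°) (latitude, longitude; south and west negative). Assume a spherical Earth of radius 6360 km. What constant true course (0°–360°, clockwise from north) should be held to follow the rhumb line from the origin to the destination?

296.8°

Meridional parts: M(φ₁)=+0.5312, M(φ₂)=+0.9999 → ΔM = +0.4686;  Δλ = -0.9268 rad
tan C = Δλ / ΔM = -1.9777 → C = 296.82°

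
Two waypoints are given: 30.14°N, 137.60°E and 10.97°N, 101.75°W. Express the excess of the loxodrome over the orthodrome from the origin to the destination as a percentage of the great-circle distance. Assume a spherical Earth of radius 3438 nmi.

3.8%

Great circle: σ = 1.9148 rad → d_gc = Rσ = 6583.1 nmi
Rhumb: Δφ = -0.3346, Δλ = +2.1057, Δψ = -0.3595, q = Δφ/Δψ = 0.9307 → d_rh = R√(Δφ²+q²Δλ²) = 6835.4 nmi
Excess = (6835.4 − 6583.1) / 6583.1 = 252.3 / 6583.1 = 3.83% ≈ 3.8%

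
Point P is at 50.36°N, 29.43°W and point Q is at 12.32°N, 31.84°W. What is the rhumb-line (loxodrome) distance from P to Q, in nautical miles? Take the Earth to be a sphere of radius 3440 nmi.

Δψ = ln[tan(π/4+φ₂/2)/tan(π/4+φ₁/2)] = -0.8038;  Δφ = -0.6639 rad,  Δλ = -0.0421 rad
q = Δφ/Δψ = 0.8260
d = R·√(Δφ² + q²Δλ²) = 3440·0.66483 = 2287 nmi

2287 nmi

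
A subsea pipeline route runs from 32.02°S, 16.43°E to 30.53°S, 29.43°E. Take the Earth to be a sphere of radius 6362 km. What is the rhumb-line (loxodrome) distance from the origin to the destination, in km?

1245 km

Δψ = ln[tan(π/4+φ₂/2)/tan(π/4+φ₁/2)] = +0.0304;  Δφ = +0.0260 rad,  Δλ = +0.2269 rad
q = Δφ/Δψ = 0.8546
d = R·√(Δφ² + q²Δλ²) = 6362·0.19565 = 1245 km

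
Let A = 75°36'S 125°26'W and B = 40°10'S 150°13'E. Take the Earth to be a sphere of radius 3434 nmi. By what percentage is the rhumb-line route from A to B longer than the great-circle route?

Great circle: σ = 0.8718 rad → d_gc = Rσ = 2993.7 nmi
Rhumb: Δφ = +0.6184, Δλ = -1.4722, Δψ = +1.3022, q = Δφ/Δψ = 0.4749 → d_rh = R√(Δφ²+q²Δλ²) = 3205.4 nmi
Excess = (3205.4 − 2993.7) / 2993.7 = 211.7 / 2993.7 = 7.07% ≈ 7.1%

7.1%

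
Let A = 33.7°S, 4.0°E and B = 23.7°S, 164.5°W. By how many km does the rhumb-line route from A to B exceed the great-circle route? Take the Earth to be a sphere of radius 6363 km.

Great circle: cos σ = sin φ₁ sin φ₂ + cos φ₁ cos φ₂ cos Δλ,  σ = 2.1217 rad → d_gc = 13500.5 km
Rhumb line: Δψ = +0.1994, q = Δφ/Δψ = 0.8754, d_rh = R√(Δφ²+q²Δλ²) = 16418.1 km
Excess = 16418.1 − 13500.5 = 2917.6 ≈ 2918 km

2918 km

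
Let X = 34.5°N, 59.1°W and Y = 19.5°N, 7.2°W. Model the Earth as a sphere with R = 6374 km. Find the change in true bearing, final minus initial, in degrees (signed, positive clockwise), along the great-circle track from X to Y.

+25.1°

Initial bearing θ₁ = atan2(sin Δλ cos φ₂, cos φ₁ sin φ₂ − sin φ₁ cos φ₂ cos Δλ) = 94.19°
Final bearing θ₂ = (initial bearing from the destination back to the start) + 180° = 119.32°
Δθ = θ₂ − θ₁ = +25.1°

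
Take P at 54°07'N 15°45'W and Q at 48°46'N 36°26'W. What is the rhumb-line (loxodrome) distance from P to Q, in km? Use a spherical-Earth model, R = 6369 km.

Rhumb course C = atan2(Δλ, Δψ) with Δψ = ln[tan(π/4+φ₂/2)/tan(π/4+φ₁/2)] = -0.1500, Δλ = -0.3610 → C = 247.43°
d = R·|Δφ| / |cos C| = 6369·0.09338 / 0.38378 = 1550 km

1550 km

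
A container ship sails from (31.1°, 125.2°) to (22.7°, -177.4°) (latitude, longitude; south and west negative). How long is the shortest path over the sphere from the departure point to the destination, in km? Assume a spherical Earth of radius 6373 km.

5709 km

cos σ = sin φ₁ sin φ₂ + cos φ₁ cos φ₂ cos Δλ
      = sin(31.10°)sin(22.70°) + cos(31.10°)cos(22.70°)cos(57.40°) = 0.6249
σ = 51.323° → d = Rσ = 6373·0.89576 = 5709 km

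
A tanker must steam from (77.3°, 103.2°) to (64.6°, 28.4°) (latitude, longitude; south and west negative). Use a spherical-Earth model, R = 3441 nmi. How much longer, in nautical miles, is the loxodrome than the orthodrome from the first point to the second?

100 nmi

Great circle: cos σ = sin φ₁ sin φ₂ + cos φ₁ cos φ₂ cos Δλ,  σ = 0.4372 rad → d_gc = 1504.3 nmi
Rhumb line: Δψ = -0.7056, q = Δφ/Δψ = 0.3141, d_rh = R√(Δφ²+q²Δλ²) = 1604.1 nmi
Excess = 1604.1 − 1504.3 = 99.8 ≈ 100 nmi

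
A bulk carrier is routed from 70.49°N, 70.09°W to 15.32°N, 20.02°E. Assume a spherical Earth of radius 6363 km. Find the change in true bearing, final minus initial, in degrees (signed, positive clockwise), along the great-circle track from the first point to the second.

+75.2°

At departure: θ₁ = atan2(sin Δλ cos φ₂, cos φ₁ sin φ₂ − sin φ₁ cos φ₂ cos Δλ) = 84.67°
At arrival: θ₂ = atan2(sin Δλ cos φ₁, −cos φ₂ sin φ₁ + sin φ₂ cos φ₁ cos Δλ) = 159.83°
Δθ = θ₂ − θ₁ = +75.2°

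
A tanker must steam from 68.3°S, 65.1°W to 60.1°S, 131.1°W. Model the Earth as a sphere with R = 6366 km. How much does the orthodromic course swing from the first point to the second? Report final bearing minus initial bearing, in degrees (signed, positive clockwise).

+60.8°

At departure: θ₁ = atan2(sin Δλ cos φ₂, cos φ₁ sin φ₂ − sin φ₁ cos φ₂ cos Δλ) = 253.82°
At arrival: θ₂ = atan2(sin Δλ cos φ₁, −cos φ₂ sin φ₁ + sin φ₂ cos φ₁ cos Δλ) = 314.57°
Δθ = θ₂ − θ₁ = +60.8°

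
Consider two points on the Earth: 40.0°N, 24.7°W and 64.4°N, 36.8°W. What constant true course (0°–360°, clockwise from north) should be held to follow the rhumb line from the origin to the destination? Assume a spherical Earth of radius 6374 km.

343.6°

Meridional parts: M(φ₁)=+0.7629, M(φ₂)=+1.4819 → ΔM = +0.7190;  Δλ = -0.2112 rad
tan C = Δλ / ΔM = -0.2937 → C = 343.63°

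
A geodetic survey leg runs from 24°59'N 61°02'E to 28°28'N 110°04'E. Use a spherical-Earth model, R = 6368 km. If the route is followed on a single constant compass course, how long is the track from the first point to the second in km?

4882 km

Rhumb course C = atan2(Δλ, Δψ) with Δψ = ln[tan(π/4+φ₂/2)/tan(π/4+φ₁/2)] = +0.0681, Δλ = +0.8558 → C = 85.45°
d = R·|Δφ| / |cos C| = 6368·0.06080 / 0.07930 = 4882 km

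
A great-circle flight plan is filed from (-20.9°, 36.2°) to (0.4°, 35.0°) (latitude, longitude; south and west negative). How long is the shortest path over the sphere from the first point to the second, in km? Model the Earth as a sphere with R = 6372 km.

cos σ = sin φ₁ sin φ₂ + cos φ₁ cos φ₂ cos Δλ
      = sin(-20.90°)sin(0.40°) + cos(-20.90°)cos(0.40°)cos(-1.20°) = 0.9315
σ = 21.332° → d = Rσ = 6372·0.37232 = 2372 km

2372 km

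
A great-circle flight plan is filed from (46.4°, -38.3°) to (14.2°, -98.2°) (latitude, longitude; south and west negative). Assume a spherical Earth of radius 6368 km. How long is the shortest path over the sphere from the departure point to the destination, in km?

6573 km

Haversine: a = sin²(Δφ/2)+cos φ₁ cos φ₂ sin²(Δλ/2) = 0.24354;  σ = 2·atan2(√a,√(1−a))
σ = 59.141° → d = Rσ = 6368·1.03220 = 6573 km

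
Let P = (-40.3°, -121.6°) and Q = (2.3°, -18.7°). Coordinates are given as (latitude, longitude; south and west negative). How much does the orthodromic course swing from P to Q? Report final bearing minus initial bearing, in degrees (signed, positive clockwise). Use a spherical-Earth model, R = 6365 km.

-47.4°

Initial bearing θ₁ = atan2(sin Δλ cos φ₂, cos φ₁ sin φ₂ − sin φ₁ cos φ₂ cos Δλ) = 96.66°
Final bearing θ₂ = (initial bearing from the destination back to the start) + 180° = 49.30°
Δθ = θ₂ − θ₁ = -47.4°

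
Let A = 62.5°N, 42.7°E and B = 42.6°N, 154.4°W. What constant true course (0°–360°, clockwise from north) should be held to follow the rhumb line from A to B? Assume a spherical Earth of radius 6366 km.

101.6°

Δψ = ln[tan(π/4+φ₂/2)/tan(π/4+φ₁/2)] = -0.5844
Δλ = +2.8431 rad (taken the short way round)
course = atan2(Δλ, Δψ) = 101.62°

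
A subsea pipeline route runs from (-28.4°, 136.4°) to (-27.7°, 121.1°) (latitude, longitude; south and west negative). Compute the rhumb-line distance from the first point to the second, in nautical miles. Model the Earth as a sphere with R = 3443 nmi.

Rhumb course C = atan2(Δλ, Δψ) with Δψ = ln[tan(π/4+φ₂/2)/tan(π/4+φ₁/2)] = +0.0138, Δλ = -0.2670 → C = 272.97°
d = R·|Δφ| / |cos C| = 3443·0.01222 / 0.05177 = 812 nmi

812 nmi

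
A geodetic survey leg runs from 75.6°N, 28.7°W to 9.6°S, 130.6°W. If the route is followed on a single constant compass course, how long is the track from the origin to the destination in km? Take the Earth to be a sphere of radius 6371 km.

12103 km

Rhumb course C = atan2(Δλ, Δψ) with Δψ = ln[tan(π/4+φ₂/2)/tan(π/4+φ₁/2)] = -2.2372, Δλ = -1.7785 → C = 218.48°
d = R·|Δφ| / |cos C| = 6371·1.48702 / 0.78279 = 12103 km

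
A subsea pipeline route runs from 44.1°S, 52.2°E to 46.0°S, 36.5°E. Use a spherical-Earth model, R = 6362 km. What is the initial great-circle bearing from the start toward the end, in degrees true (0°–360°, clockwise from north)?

N = sin Δλ·cos φ₂ = -0.1880;  D = cos φ₁ sin φ₂ − sin φ₁ cos φ₂ cos Δλ = -0.0512
initial course = atan2(N, D) = 254.77°

254.8°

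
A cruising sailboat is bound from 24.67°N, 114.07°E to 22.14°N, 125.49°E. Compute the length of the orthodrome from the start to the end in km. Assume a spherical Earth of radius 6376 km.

1199 km

cos σ = sin φ₁ sin φ₂ + cos φ₁ cos φ₂ cos Δλ
      = sin(24.67°)sin(22.14°) + cos(24.67°)cos(22.14°)cos(11.42°) = 0.9824
σ = 10.777° → d = Rσ = 6376·0.18810 = 1199 km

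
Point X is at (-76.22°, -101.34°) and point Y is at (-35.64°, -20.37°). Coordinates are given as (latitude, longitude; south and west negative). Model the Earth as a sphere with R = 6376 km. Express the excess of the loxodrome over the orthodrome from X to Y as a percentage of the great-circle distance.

6.2%

Great circle: σ = 0.9319 rad → d_gc = Rσ = 5941.9 km
Rhumb: Δφ = +0.7083, Δλ = +1.4132, Δψ = +1.4468, q = Δφ/Δψ = 0.4895 → d_rh = R√(Δφ²+q²Δλ²) = 6312.6 km
Excess = (6312.6 − 5941.9) / 5941.9 = 370.7 / 5941.9 = 6.24% ≈ 6.2%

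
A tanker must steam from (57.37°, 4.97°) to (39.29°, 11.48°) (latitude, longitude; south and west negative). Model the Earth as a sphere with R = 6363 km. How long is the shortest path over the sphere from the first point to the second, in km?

Haversine: a = sin²(Δφ/2)+cos φ₁ cos φ₂ sin²(Δλ/2) = 0.02603;  σ = 2·atan2(√a,√(1−a))
σ = 18.570° → d = Rσ = 6363·0.32411 = 2062 km

2062 km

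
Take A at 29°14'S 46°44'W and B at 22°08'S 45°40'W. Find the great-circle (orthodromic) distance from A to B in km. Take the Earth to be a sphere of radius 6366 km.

Haversine: a = sin²(Δφ/2)+cos φ₁ cos φ₂ sin²(Δλ/2) = 0.00390;  σ = 2·atan2(√a,√(1−a))
σ = 7.165° → d = Rσ = 6366·0.12505 = 796 km

796 km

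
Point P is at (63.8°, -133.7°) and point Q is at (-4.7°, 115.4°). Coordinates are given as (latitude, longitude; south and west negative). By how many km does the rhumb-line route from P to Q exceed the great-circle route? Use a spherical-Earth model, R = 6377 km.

Great circle: cos σ = sin φ₁ sin φ₂ + cos φ₁ cos φ₂ cos Δλ,  σ = 1.8034 rad → d_gc = 11500.2 km
Rhumb line: Δψ = -1.5401, q = Δφ/Δψ = 0.7763, d_rh = R√(Δφ²+q²Δλ²) = 12244.8 km
Excess = 12244.8 − 11500.2 = 744.6 ≈ 745 km

745 km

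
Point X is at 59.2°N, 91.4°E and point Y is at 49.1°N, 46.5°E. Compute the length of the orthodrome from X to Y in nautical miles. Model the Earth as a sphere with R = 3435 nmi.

1651 nmi

Haversine: a = sin²(Δφ/2)+cos φ₁ cos φ₂ sin²(Δλ/2) = 0.05664;  σ = 2·atan2(√a,√(1−a))
σ = 27.536° → d = Rσ = 3435·0.48059 = 1651 nmi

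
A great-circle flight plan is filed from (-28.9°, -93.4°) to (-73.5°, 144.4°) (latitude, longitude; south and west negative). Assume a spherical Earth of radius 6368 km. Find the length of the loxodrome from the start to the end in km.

9016 km

Δψ = ln[tan(π/4+φ₂/2)/tan(π/4+φ₁/2)] = -1.4038;  Δφ = -0.7784 rad,  Δλ = -2.1328 rad
q = Δφ/Δψ = 0.5545
d = R·√(Δφ² + q²Δλ²) = 6368·1.41583 = 9016 km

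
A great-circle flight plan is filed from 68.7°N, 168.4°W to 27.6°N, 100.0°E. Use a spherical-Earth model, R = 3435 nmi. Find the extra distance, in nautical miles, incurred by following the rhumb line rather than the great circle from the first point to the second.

277 nmi

Great circle: cos σ = sin φ₁ sin φ₂ + cos φ₁ cos φ₂ cos Δλ,  σ = 1.1344 rad → d_gc = 3896.7 nmi
Rhumb line: Δψ = -1.1696, q = Δφ/Δψ = 0.6133, d_rh = R√(Δφ²+q²Δλ²) = 4173.3 nmi
Excess = 4173.3 − 3896.7 = 276.6 ≈ 277 nmi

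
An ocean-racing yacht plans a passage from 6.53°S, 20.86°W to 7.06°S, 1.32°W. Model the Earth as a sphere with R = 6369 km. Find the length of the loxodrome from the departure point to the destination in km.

Δψ = ln[tan(π/4+φ₂/2)/tan(π/4+φ₁/2)] = -0.0093;  Δφ = -0.0093 rad,  Δλ = +0.3410 rad
q = Δφ/Δψ = 0.9930
d = R·√(Δφ² + q²Δλ²) = 6369·0.33877 = 2158 km

2158 km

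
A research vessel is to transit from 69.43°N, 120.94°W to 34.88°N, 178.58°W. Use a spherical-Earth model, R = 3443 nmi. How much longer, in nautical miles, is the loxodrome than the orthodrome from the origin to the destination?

79 nmi

Great circle: cos σ = sin φ₁ sin φ₂ + cos φ₁ cos φ₂ cos Δλ,  σ = 0.8098 rad → d_gc = 2788.0 nmi
Rhumb line: Δψ = -1.0564, q = Δφ/Δψ = 0.5708, d_rh = R√(Δφ²+q²Δλ²) = 2866.9 nmi
Excess = 2866.9 − 2788.0 = 78.9 ≈ 79 nmi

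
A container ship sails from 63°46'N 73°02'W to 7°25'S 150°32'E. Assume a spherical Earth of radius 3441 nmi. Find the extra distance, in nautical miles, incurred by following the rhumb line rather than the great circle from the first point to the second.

Great circle: cos σ = sin φ₁ sin φ₂ + cos φ₁ cos φ₂ cos Δλ,  σ = 2.0190 rad → d_gc = 6947.5 nmi
Rhumb line: Δψ = -1.5865, q = Δφ/Δψ = 0.7831, d_rh = R√(Δφ²+q²Δλ²) = 7710.3 nmi
Excess = 7710.3 − 6947.5 = 762.8 ≈ 763 nmi

763 nmi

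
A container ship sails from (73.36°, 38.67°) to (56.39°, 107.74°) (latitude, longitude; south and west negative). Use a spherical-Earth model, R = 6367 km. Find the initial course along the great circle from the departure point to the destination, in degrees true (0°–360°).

84.6°

θ = atan2( sin Δλ·cos φ₂ ,  cos φ₁ sin φ₂ − sin φ₁ cos φ₂ cos Δλ )
  = atan2(+0.5170, +0.0490) = 84.58°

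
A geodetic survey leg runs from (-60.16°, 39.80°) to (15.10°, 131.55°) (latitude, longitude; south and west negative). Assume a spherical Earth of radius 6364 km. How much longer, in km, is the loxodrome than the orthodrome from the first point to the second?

324 km

Great circle: cos σ = sin φ₁ sin φ₂ + cos φ₁ cos φ₂ cos Δλ,  σ = 1.8138 rad → d_gc = 11543.1 km
Rhumb line: Δψ = +1.5892, q = Δφ/Δψ = 0.8265, d_rh = R√(Δφ²+q²Δλ²) = 11867.1 km
Excess = 11867.1 − 11543.1 = 324.0 ≈ 324 km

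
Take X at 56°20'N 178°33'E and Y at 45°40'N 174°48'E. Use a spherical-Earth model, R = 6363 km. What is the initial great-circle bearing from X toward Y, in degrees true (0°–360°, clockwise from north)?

194.0°

N = sin Δλ·cos φ₂ = -0.0457;  D = cos φ₁ sin φ₂ − sin φ₁ cos φ₂ cos Δλ = -0.1838
initial course = atan2(N, D) = 193.96°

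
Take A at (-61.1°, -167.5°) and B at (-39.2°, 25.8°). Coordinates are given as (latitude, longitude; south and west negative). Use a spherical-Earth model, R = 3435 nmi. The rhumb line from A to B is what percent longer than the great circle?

34.6%

Great circle: σ = 1.3808 rad → d_gc = Rσ = 4743.1 nmi
Rhumb: Δφ = +0.3822, Δλ = -2.9095, Δψ = +0.6112, q = Δφ/Δψ = 0.6253 → d_rh = R√(Δφ²+q²Δλ²) = 6386.2 nmi
Excess = (6386.2 − 4743.1) / 4743.1 = 1643.1 / 4743.1 = 34.64% ≈ 34.6%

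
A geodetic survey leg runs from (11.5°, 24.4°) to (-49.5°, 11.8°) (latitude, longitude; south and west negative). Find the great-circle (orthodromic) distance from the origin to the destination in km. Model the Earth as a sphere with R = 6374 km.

cos σ = sin φ₁ sin φ₂ + cos φ₁ cos φ₂ cos Δλ
      = sin(11.50°)sin(-49.50°) + cos(11.50°)cos(-49.50°)cos(-12.60°) = 0.4695
σ = 61.999° → d = Rσ = 6374·1.08209 = 6897 km

6897 km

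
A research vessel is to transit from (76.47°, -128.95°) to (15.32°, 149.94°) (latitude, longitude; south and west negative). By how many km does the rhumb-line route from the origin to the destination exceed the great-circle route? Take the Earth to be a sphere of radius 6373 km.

Great circle: cos σ = sin φ₁ sin φ₂ + cos φ₁ cos φ₂ cos Δλ,  σ = 1.2747 rad → d_gc = 8123.9 km
Rhumb line: Δψ = -1.8612, q = Δφ/Δψ = 0.5734, d_rh = R√(Δφ²+q²Δλ²) = 8545.6 km
Excess = 8545.6 − 8123.9 = 421.7 ≈ 422 km

422 km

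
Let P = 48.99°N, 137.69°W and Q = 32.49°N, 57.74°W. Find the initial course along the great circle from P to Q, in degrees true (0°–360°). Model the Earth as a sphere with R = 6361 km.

73.8°

θ = atan2( sin Δλ·cos φ₂ ,  cos φ₁ sin φ₂ − sin φ₁ cos φ₂ cos Δλ )
  = atan2(+0.8305, +0.2414) = 73.79°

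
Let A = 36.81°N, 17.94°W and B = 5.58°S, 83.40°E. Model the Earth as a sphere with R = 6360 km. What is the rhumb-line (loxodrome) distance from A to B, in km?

11545 km

Rhumb course C = atan2(Δλ, Δψ) with Δψ = ln[tan(π/4+φ₂/2)/tan(π/4+φ₁/2)] = -0.7894, Δλ = +1.7687 → C = 114.05°
d = R·|Δφ| / |cos C| = 6360·0.73985 / 0.40756 = 11545 km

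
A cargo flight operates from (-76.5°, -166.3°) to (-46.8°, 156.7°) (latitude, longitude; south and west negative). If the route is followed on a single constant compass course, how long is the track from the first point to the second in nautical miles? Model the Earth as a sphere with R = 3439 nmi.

Rhumb course C = atan2(Δλ, Δψ) with Δψ = ln[tan(π/4+φ₂/2)/tan(π/4+φ₁/2)] = +1.2075, Δλ = -0.6458 → C = 331.86°
d = R·|Δφ| / |cos C| = 3439·0.51836 / 0.88182 = 2022 nmi

2022 nmi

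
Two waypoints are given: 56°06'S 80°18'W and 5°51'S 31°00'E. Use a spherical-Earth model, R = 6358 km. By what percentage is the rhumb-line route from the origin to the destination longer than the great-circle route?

Great circle: σ = 1.6880 rad → d_gc = Rσ = 10732.4 km
Rhumb: Δφ = +0.8770, Δλ = +1.9426, Δψ = +1.0859, q = Δφ/Δψ = 0.8077 → d_rh = R√(Δφ²+q²Δλ²) = 11427.9 km
Excess = (11427.9 − 10732.4) / 10732.4 = 695.5 / 10732.4 = 6.48% ≈ 6.5%

6.5%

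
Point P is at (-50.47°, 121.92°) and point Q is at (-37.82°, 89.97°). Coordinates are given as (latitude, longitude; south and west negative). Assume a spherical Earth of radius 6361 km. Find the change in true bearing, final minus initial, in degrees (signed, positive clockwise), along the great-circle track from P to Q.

+22.7°

Initial bearing θ₁ = atan2(sin Δλ cos φ₂, cos φ₁ sin φ₂ − sin φ₁ cos φ₂ cos Δλ) = 286.86°
Final bearing θ₂ = (initial bearing from the destination back to the start) + 180° = 309.55°
Δθ = θ₂ − θ₁ = +22.7°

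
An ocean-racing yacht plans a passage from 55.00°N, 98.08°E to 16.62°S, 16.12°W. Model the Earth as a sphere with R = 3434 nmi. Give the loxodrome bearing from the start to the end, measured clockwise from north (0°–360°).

Δψ = ln[tan(π/4+φ₂/2)/tan(π/4+φ₁/2)] = -1.4485
Δλ = -1.9932 rad (taken the short way round)
course = atan2(Δλ, Δψ) = 233.99°

234.0°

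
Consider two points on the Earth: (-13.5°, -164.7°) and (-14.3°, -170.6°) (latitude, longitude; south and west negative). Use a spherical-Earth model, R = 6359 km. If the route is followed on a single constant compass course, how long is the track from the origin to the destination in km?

642 km

Rhumb course C = atan2(Δλ, Δψ) with Δψ = ln[tan(π/4+φ₂/2)/tan(π/4+φ₁/2)] = -0.0144, Δλ = -0.1030 → C = 262.05°
d = R·|Δφ| / |cos C| = 6359·0.01396 / 0.13834 = 642 km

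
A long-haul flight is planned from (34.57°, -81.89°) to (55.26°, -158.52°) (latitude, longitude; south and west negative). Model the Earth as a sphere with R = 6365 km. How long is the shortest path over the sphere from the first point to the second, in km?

cos σ = sin φ₁ sin φ₂ + cos φ₁ cos φ₂ cos Δλ
      = sin(34.57°)sin(55.26°) + cos(34.57°)cos(55.26°)cos(-76.63°) = 0.5748
σ = 54.916° → d = Rσ = 6365·0.95847 = 6101 km

6101 km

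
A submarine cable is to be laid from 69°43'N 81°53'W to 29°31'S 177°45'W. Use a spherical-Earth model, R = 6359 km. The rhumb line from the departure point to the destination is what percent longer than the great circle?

Great circle: σ = 2.0863 rad → d_gc = Rσ = 13266.7 km
Rhumb: Δφ = -1.7319, Δλ = -1.6732, Δψ = -2.2606, q = Δφ/Δψ = 0.7661 → d_rh = R√(Δφ²+q²Δλ²) = 13701.9 km
Excess = (13701.9 − 13266.7) / 13266.7 = 435.2 / 13266.7 = 3.28% ≈ 3.3%

3.3%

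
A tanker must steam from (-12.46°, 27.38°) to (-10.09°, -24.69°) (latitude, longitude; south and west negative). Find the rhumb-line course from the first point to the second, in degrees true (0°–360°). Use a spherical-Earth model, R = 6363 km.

272.7°

Meridional parts: M(φ₁)=-0.2192, M(φ₂)=-0.1770 → ΔM = +0.0422;  Δλ = -0.9088 rad
tan C = Δλ / ΔM = -21.5448 → C = 272.66°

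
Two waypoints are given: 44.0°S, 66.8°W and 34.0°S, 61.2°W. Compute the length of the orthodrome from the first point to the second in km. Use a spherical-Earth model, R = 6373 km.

1212 km

cos σ = sin φ₁ sin φ₂ + cos φ₁ cos φ₂ cos Δλ
      = sin(-44.00°)sin(-34.00°) + cos(-44.00°)cos(-34.00°)cos(5.60°) = 0.9820
σ = 10.899° → d = Rσ = 6373·0.19023 = 1212 km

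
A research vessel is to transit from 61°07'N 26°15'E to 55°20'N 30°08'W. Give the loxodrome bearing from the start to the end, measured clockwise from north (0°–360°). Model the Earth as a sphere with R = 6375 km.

258.9°

Meridional parts: M(φ₁)=+1.3566, M(φ₂)=+1.1644 → ΔM = -0.1922;  Δλ = -0.9841 rad
tan C = Δλ / ΔM = +5.1203 → C = 258.95°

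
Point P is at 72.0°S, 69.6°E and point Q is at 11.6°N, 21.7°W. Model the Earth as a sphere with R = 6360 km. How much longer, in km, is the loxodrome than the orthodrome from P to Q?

502 km

Great circle: cos σ = sin φ₁ sin φ₂ + cos φ₁ cos φ₂ cos Δλ,  σ = 1.7702 rad → d_gc = 11258.6 km
Rhumb line: Δψ = +2.0466, q = Δφ/Δψ = 0.7129, d_rh = R√(Δφ²+q²Δλ²) = 11761.0 km
Excess = 11761.0 − 11258.6 = 502.4 ≈ 502 km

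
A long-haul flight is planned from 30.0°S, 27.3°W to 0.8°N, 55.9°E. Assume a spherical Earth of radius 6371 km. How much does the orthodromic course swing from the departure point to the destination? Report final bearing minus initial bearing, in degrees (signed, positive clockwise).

At departure: θ₁ = atan2(sin Δλ cos φ₂, cos φ₁ sin φ₂ − sin φ₁ cos φ₂ cos Δλ) = 85.89°
At arrival: θ₂ = atan2(sin Δλ cos φ₁, −cos φ₂ sin φ₁ + sin φ₂ cos φ₁ cos Δλ) = 59.76°
Δθ = θ₂ − θ₁ = -26.1°

-26.1°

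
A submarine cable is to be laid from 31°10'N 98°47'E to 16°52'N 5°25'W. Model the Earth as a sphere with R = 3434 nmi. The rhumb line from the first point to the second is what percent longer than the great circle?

3.2%

Great circle: σ = 1.6215 rad → d_gc = Rσ = 5568.3 nmi
Rhumb: Δφ = -0.2496, Δλ = -1.8186, Δψ = -0.2742, q = Δφ/Δψ = 0.9101 → d_rh = R√(Δφ²+q²Δλ²) = 5748.0 nmi
Excess = (5748.0 − 5568.3) / 5568.3 = 179.7 / 5568.3 = 3.23% ≈ 3.2%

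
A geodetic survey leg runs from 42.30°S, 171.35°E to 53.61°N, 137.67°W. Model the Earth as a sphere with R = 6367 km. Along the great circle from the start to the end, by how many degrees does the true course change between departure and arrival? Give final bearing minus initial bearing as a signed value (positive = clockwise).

At departure: θ₁ = atan2(sin Δλ cos φ₂, cos φ₁ sin φ₂ − sin φ₁ cos φ₂ cos Δλ) = 28.56°
At arrival: θ₂ = atan2(sin Δλ cos φ₁, −cos φ₂ sin φ₁ + sin φ₂ cos φ₁ cos Δλ) = 36.59°
Δθ = θ₂ − θ₁ = +8.0°

+8.0°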